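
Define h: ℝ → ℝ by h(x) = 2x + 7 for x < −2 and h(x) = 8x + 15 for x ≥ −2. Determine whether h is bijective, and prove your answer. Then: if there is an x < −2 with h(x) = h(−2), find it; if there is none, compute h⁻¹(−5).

Both pieces are strictly increasing (slopes 2 and 8), so each is injective on its own interval.
The left piece maps (−∞, −2) onto (−∞, 3); the right piece maps [−2, ∞) onto [−1, ∞).
These images overlap. In particular h(−2) = −1 (right piece), and solving 2x + 7 = −1 on the left piece gives x = −4 < −2.
So h(−4) = h(−2) with −4 ≠ −2, and h is not injective, hence not bijective. This x = −4 is the requested value below −2.

-4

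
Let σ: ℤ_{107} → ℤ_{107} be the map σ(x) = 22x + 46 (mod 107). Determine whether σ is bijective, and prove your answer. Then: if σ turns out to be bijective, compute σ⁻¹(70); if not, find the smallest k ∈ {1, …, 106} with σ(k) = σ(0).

40

Suppose σ(s) = σ(t) in ℤ_{107}. Then 22s + 46 ≡ 22t + 46 (mod 107), therefore 22(s − t) ≡ 0 (mod 107).
Since gcd(22, 107) = 1, 22 is invertible modulo 107, hence s − t ≡ 0 (mod 107), i.e. s = t.
We now compute 22⁻¹ mod 107 explicitly. Euclid's algorithm: 107 = 4·22 + 19, 22 = 1·19 + 3, 19 = 6·3 + 1; back-substituting gives 1 = 73·22 − 15·107, so 22⁻¹ ≡ 73 (mod 107).
For any y ∈ ℤ_{107}, x = 73(y − 46) mod 107 satisfies σ(x) = 22·73(y − 46) + 46 ≡ y (since 22·73 ≡ 1 mod 107). So every y has a preimage.
Hence σ is bijective.
Since σ is bijective, we compute σ⁻¹(70): solve 22x + 46 ≡ 70 (mod 107), i.e. 22x ≡ 24 (mod 107).
Multiplying by 22⁻¹ = 73 gives x ≡ 73·24 = 1752 = 16·107 + 40 ≡ 40 (mod 107).
Check: σ(40) = 22·40 + 46 = 926 = 8·107 + 70 ≡ 70 (mod 107).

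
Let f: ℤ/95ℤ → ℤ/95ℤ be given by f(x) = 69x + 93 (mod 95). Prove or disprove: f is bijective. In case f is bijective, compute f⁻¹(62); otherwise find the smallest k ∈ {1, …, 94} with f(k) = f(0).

56

If f(s) = f(t), then 69s ≡ 69t (mod 95). Because gcd(69, 95) = 1, we may cancel 69 to get s ≡ t (mod 95).
We now compute 69⁻¹ mod 95 explicitly. Euclid's algorithm: 95 = 1·69 + 26, 69 = 2·26 + 17, 26 = 1·17 + 9, 17 = 1·9 + 8, 9 = 1·8 + 1; back-substituting gives 1 = 84·69 − 61·95, so 69⁻¹ ≡ 84 (mod 95).
Then y ↦ 84(y − 93) is a two-sided inverse to f, so every y ∈ ℤ/95ℤ has a preimage.
Hence f is bijective.
Since f is bijective, we compute f⁻¹(62): solve 69x + 93 ≡ 62 (mod 95), i.e. 69x ≡ 64 (mod 95).
Multiplying by 69⁻¹ = 84 gives x ≡ 84·64 = 5376 = 56·95 + 56 ≡ 56 (mod 95).
Check: f(56) = 69·56 + 93 = 3957 = 41·95 + 62 ≡ 62 (mod 95).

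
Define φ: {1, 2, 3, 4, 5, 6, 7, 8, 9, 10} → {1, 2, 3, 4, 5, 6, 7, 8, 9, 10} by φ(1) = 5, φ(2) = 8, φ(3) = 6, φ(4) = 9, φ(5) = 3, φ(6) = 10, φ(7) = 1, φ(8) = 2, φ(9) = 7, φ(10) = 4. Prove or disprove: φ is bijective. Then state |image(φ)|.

The values 5, 8, 6, 9, 3, 10, 1, 2, 7, 4 are a permutation of {1, 2, 3, 4, 5, 6, 7, 8, 9, 10}: each element appears exactly once.
So φ is injective and surjective, hence bijective.
The image of φ is {1, 2, 3, 4, 5, 6, 7, 8, 9, 10}, which has 10 elements.

10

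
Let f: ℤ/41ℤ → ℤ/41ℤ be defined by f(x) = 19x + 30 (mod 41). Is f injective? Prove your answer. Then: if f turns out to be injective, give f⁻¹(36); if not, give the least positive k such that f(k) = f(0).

37

Recall that injectivity means: for all a, b in the domain, f(a) = f(b) implies a = b.
Suppose f(a) = f(b) in ℤ/41ℤ. Then 19a + 30 ≡ 19b + 30 (mod 41), thus 19(a − b) ≡ 0 (mod 41).
Since gcd(19, 41) = 1, 19 is invertible modulo 41, thus a − b ≡ 0 (mod 41), i.e. a = b.
Therefore f is injective.
We now compute 19⁻¹ mod 41 explicitly. Euclid's algorithm: 41 = 2·19 + 3, 19 = 6·3 + 1; back-substituting gives 1 = 13·19 − 6·41, so 19⁻¹ ≡ 13 (mod 41).
Since f is injective, we find f⁻¹(36): we need 19x ≡ 36 − 30 ≡ 6 (mod 41). Using 19⁻¹ = 13: x ≡ 13·6 = 78 = 1·41 + 37, so x = 37.
Check: f(37) = 19·37 + 30 = 733 = 17·41 + 36 ≡ 36 (mod 41).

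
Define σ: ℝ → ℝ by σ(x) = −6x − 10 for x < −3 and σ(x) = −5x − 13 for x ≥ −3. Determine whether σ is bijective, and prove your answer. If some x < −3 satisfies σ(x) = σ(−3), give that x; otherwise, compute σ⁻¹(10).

-10/3

Both pieces are strictly decreasing (slopes −6 and −5), so each is injective on its own interval.
The left piece maps (−∞, −3) onto (8, ∞); the right piece maps [−3, ∞) onto (−∞, 2].
The images leave a gap (8 has no preimage), so σ is not surjective, hence not bijective.
Because the two images are disjoint, no x < −3 has σ(x) = σ(−3), so we compute σ⁻¹(10): 10 lies in (8, ∞), so solve −6x − 10 = 10: x = (10 + 10)/(−6) = −10/3.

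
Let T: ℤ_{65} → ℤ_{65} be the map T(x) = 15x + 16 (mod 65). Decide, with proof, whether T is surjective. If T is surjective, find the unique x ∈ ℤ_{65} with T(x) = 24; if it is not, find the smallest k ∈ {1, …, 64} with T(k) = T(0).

By definition, T is surjective if every y in the codomain equals T(x) for some x in the domain.
Since gcd(15, 65) = 5, we have 15x ≡ 0 (mod 5) for all x, so T(x) ≡ 1 (mod 5).
But 0 ≢ 1 (mod 5), so 0 ∈ ℤ_{65} has no preimage. So T is not surjective.
Since T is not surjective, we find the least positive k with T(k) = T(0): this means 15k ≡ 0 (mod 65), i.e. 65 ∣ 15k. Since gcd(15, 65) = 5, dividing through by 5 this holds exactly when 13 ∣ 3k, and as gcd(3, 13) = 1, exactly when 13 ∣ k.
The smallest positive such k is 13.

13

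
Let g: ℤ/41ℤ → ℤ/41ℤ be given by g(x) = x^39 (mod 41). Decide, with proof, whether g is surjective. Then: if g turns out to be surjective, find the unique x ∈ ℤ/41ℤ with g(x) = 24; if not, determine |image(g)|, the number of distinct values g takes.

12

Since 41 is prime, the nonzero elements of ℤ/41ℤ form a cyclic group of order 40.
As gcd(39, 40) = 1, raising to the 39th power is a bijection on this group: if a^39 ≡ b^39 then (ab^{−1})^39 = 1, and the only element of order dividing gcd(39, 40) = 1 is 1, so a = b.
With g(0) = 0 this makes g injective on all of ℤ/41ℤ, hence bijective (finite equal-size domain and codomain). In particular g is surjective.
Since g is surjective, we find the preimage of 24. The inverse of x ↦ x^39 on (ℤ/41ℤ)^× is x ↦ x^39, because 39·39 = 1521 = 38·40 + 1 ≡ 1 (mod 40) and x^{40} = 1 for x ≠ 0 (Fermat). So g⁻¹(24) = 24^39 mod 41.
Repeated squaring mod 41: 24^1 ≡ 24, 24^2 ≡ 24² = 576 ≡ 2, 24^4 ≡ 2² = 4, 24^8 ≡ 4² = 16, 24^16 ≡ 16² = 256 ≡ 10, 24^32 ≡ 10² = 100 ≡ 18. Since 39 = 32 + 4 + 2 + 1, 24^39 ≡ 18·4·2·24: 18·4 = 72 ≡ 31, then 31·2 = 62 ≡ 21, then 21·24 = 504 ≡ 12. So 24^39 ≡ 12 (mod 41).
Hence g⁻¹(24) = 12.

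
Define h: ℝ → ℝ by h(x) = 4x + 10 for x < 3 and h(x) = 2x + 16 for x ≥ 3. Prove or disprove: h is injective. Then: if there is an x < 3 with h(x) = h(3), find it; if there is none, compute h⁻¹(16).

Both pieces are strictly increasing (slopes 4 and 2), so each is injective on its own interval.
The left piece maps (−∞, 3) onto (−∞, 22); the right piece maps [3, ∞) onto [22, ∞).
These images are disjoint, so no value is attained by both pieces. Therefore h is injective.
Because the two images are disjoint, no x < 3 has h(x) = h(3), so we compute h⁻¹(16): 16 lies in (−∞, 22), so solve 4x + 10 = 16: x = (16 − 10)/4 = 3/2.

3/2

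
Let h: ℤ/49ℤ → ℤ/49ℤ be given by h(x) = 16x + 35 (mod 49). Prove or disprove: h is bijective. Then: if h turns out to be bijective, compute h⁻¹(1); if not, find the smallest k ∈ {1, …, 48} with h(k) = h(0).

If h(a) = h(b), then 16a ≡ 16b (mod 49). Because gcd(16, 49) = 1, we may cancel 16 to get a ≡ b (mod 49).
We now compute 16⁻¹ mod 49 explicitly. Euclid's algorithm: 49 = 3·16 + 1; back-substituting gives 1 = 46·16 − 15·49, so 16⁻¹ ≡ 46 (mod 49).
For any y ∈ ℤ/49ℤ, x = 46(y − 35) mod 49 satisfies h(x) = 16·46(y − 35) + 35 ≡ y (since 16·46 ≡ 1 mod 49). So every y has a preimage.
So h is bijective.
Since h is bijective, we compute h⁻¹(1): solve 16x + 35 ≡ 1 (mod 49), i.e. 16x ≡ 15 (mod 49).
Multiplying by 16⁻¹ = 46 gives x ≡ 46·15 = 690 = 14·49 + 4 ≡ 4 (mod 49).
Check: h(4) = 16·4 + 35 = 99 = 2·49 + 1 ≡ 1 (mod 49).

4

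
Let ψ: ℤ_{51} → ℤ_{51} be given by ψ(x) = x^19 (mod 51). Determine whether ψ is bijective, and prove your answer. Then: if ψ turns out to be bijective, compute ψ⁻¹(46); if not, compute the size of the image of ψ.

Computing x^19 mod 51 for each x (by repeated squaring, reducing mod 51 at every step), the values ψ(0), ψ(1), …, ψ(50) are: 0, 1, 8, 27, 13, 23, 12, 37, 2, 15, 31, 5, 45, 4, 41, 9, 16, 17, 18, 25, 44, 30, 40, 29, 3, 19, 32, 48, 22, 11, 21, 7, 26, 33, 34, 35, 42, 10, 47, 6, 46, 20, 36, 49, 14, 39, 28, 38, 24, 43, 50.
Every element of ℤ_{51} appears exactly once in this list, so ψ is a bijection, and in particular bijective.
Since ψ is bijective, we read off the preimage of 46 from the same table: ψ(40) = 46, so ψ⁻¹(46) = 40.

40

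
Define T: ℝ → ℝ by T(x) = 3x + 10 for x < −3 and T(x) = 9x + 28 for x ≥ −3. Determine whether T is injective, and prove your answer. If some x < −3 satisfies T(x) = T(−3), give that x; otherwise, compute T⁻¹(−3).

Both pieces are strictly increasing (slopes 3 and 9), so each is injective on its own interval.
The left piece maps (−∞, −3) onto (−∞, 1); the right piece maps [−3, ∞) onto [1, ∞).
These images are disjoint, so no value is attained by both pieces. Therefore T is injective.
Because the two images are disjoint, no x < −3 has T(x) = T(−3), so we compute T⁻¹(−3): −3 lies in (−∞, 1), so solve 3x + 10 = −3: x = (−3 − 10)/3 = −13/3.

-13/3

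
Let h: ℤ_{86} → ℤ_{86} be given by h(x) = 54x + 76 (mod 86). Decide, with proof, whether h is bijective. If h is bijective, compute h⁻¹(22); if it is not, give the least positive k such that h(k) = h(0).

43

We have gcd(54, 86) = 2 > 1. Taking a = 0 and b = 43: h(0) = 76 and h(43) = 54·43 + 76 = 2398 ≡ 76 (mod 86).
So h(0) = h(43) while 0 ≠ 43, therefore h is not injective, hence not bijective.
Since h is not bijective, we find the least positive k with h(k) = h(0): this means 54k ≡ 0 (mod 86), i.e. 86 ∣ 54k. Since gcd(54, 86) = 2, dividing through by 2 this holds exactly when 43 ∣ 27k, and as gcd(27, 43) = 1, exactly when 43 ∣ k.
The smallest positive such k is 43.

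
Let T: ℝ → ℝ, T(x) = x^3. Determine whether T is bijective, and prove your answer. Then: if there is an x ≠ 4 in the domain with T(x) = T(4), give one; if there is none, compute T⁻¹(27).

3

On ℝ, x ↦ x^3 is strictly increasing (injective) and for any y ∈ ℝ the 3rd root y^{1/3} lies in ℝ (surjective). So T is bijective.
Since x ↦ x^3 is strictly increasing on ℝ, it is injective there, so no x ≠ 4 in the domain has T(x) = T(4). We therefore compute T⁻¹(27) = 27^{1/3} = 3 (indeed 3^3 = 27).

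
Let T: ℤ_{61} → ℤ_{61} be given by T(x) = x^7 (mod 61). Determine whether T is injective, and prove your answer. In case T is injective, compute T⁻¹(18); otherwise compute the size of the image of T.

54

Since 61 is prime, the nonzero elements of ℤ_{61} form a cyclic group of order 60.
As gcd(7, 60) = 1, raising to the 7th power is a bijection on this group: if x_1^7 ≡ x_2^7 then (x_1x_2^{−1})^7 = 1, and the only element of order dividing gcd(7, 60) = 1 is 1, so x_1 = x_2.
With T(0) = 0 this makes T injective on all of ℤ_{61}, hence bijective (finite equal-size domain and codomain). In particular T is injective.
Since T is injective, we find the preimage of 18. The inverse of x ↦ x^7 on (ℤ_{61})^× is x ↦ x^43, because 7·43 = 301 = 5·60 + 1 ≡ 1 (mod 60) and x^{60} = 1 for x ≠ 0 (Fermat). So T⁻¹(18) = 18^43 mod 61.
Repeated squaring mod 61: 18^1 ≡ 18, 18^2 ≡ 18² = 324 ≡ 19, 18^4 ≡ 19² = 361 ≡ 56, 18^8 ≡ 56² = 3136 ≡ 25, 18^16 ≡ 25² = 625 ≡ 15, 18^32 ≡ 15² = 225 ≡ 42. Since 43 = 32 + 8 + 2 + 1, 18^43 ≡ 42·25·19·18: 42·25 = 1050 ≡ 13, then 13·19 = 247 ≡ 3, then 3·18 = 54. So 18^43 ≡ 54 (mod 61).
Hence T⁻¹(18) = 54.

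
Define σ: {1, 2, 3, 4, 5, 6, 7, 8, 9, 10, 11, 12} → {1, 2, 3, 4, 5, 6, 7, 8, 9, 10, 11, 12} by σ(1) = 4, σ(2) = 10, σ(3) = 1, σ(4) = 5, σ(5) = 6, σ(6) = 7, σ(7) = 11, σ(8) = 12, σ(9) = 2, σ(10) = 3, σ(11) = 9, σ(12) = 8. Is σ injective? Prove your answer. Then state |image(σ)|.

12

The values σ(1), …, σ(12) are 4, 10, 1, 5, 6, 7, 11, 12, 2, 3, 9, 8 — all distinct.
So σ(u) = σ(v) only when u = v, and σ is injective.
The image of σ is {1, 2, 3, 4, 5, 6, 7, 8, 9, 10, 11, 12}, which has 12 elements.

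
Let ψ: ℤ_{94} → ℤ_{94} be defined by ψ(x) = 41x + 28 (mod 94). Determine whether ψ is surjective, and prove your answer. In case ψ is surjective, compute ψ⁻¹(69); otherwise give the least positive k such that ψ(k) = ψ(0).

By definition, ψ is surjective if every y in the codomain equals ψ(x) for some x in the domain.
Since gcd(41, 94) = 1, 41 is invertible modulo 94. Euclid's algorithm: 94 = 2·41 + 12, 41 = 3·12 + 5, 12 = 2·5 + 2, 5 = 2·2 + 1; back-substituting gives 1 = 39·41 − 17·94, so 41⁻¹ ≡ 39 (mod 94).
Then y ↦ 39(y − 28) is a two-sided inverse to ψ, so every y ∈ ℤ_{94} has a preimage.
So ψ is surjective.
Since ψ is surjective, we compute ψ⁻¹(69): solve 41x + 28 ≡ 69 (mod 94), i.e. 41x ≡ 41 (mod 94).
Multiplying by 41⁻¹ = 39 gives x ≡ 39·41 = 1599 = 17·94 + 1 ≡ 1 (mod 94).
Check: ψ(1) = 41·1 + 28 = 69 ≡ 69 (mod 94).

1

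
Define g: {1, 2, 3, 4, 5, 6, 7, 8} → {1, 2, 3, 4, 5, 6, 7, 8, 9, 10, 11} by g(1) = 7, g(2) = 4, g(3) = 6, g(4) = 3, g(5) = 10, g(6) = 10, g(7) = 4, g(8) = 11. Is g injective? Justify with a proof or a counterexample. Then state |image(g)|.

g(5) = 10 = g(6) with 5 ≠ 6, so g is not injective.
The image of g is {3, 4, 6, 7, 10, 11}, which has 6 elements.

6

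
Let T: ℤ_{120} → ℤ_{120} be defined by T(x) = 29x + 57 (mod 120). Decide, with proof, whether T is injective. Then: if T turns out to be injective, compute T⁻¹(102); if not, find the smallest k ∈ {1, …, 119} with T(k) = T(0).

Suppose T(u) = T(v) in ℤ_{120}. Then 29u + 57 ≡ 29v + 57 (mod 120), so 29(u − v) ≡ 0 (mod 120).
Since gcd(29, 120) = 1, 29 is invertible modulo 120, hence u − v ≡ 0 (mod 120), i.e. u = v.
Hence T is injective.
We now compute 29⁻¹ mod 120 explicitly. Euclid's algorithm: 120 = 4·29 + 4, 29 = 7·4 + 1; back-substituting gives 1 = 29·29 − 7·120, so 29⁻¹ ≡ 29 (mod 120).
Since T is injective, we compute T⁻¹(102): solve 29x + 57 ≡ 102 (mod 120), i.e. 29x ≡ 45 (mod 120).
Multiplying by 29⁻¹ = 29 gives x ≡ 29·45 = 1305 = 10·120 + 105 ≡ 105 (mod 120).
Check: T(105) = 29·105 + 57 = 3102 = 25·120 + 102 ≡ 102 (mod 120).

105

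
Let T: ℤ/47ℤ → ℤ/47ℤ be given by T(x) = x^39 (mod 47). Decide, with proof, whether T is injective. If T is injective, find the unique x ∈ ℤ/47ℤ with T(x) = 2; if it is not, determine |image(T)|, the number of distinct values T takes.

14

Since 47 is prime, the nonzero elements of ℤ/47ℤ form a cyclic group of order 46.
As gcd(39, 46) = 1, raising to the 39th power is a bijection on this group: if a^39 ≡ b^39 then (ab^{−1})^39 = 1, and the only element of order dividing gcd(39, 46) = 1 is 1, so a = b.
With T(0) = 0 this makes T injective on all of ℤ/47ℤ, hence bijective (finite equal-size domain and codomain). In particular T is injective.
Since T is injective, we find the preimage of 2. The inverse of x ↦ x^39 on (ℤ/47ℤ)^× is x ↦ x^13, because 39·13 = 507 = 11·46 + 1 ≡ 1 (mod 46) and x^{46} = 1 for x ≠ 0 (Fermat). So T⁻¹(2) = 2^13 mod 47.
Repeated squaring mod 47: 2^1 ≡ 2, 2^2 ≡ 2² = 4, 2^4 ≡ 4² = 16, 2^8 ≡ 16² = 256 ≡ 21. Since 13 = 8 + 4 + 1, 2^13 ≡ 21·16·2: 21·16 = 336 ≡ 7, then 7·2 = 14. So 2^13 ≡ 14 (mod 47).
Hence T⁻¹(2) = 14.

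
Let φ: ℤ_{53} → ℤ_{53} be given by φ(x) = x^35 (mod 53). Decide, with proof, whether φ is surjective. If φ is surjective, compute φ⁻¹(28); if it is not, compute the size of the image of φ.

10

Since 53 is prime, the nonzero elements of ℤ_{53} form a cyclic group of order 52.
As gcd(35, 52) = 1, raising to the 35th power is a bijection on this group: if x_1^35 ≡ x_2^35 then (x_1x_2^{−1})^35 = 1, and the only element of order dividing gcd(35, 52) = 1 is 1, so x_1 = x_2.
With φ(0) = 0 this makes φ injective on all of ℤ_{53}, hence bijective (finite equal-size domain and codomain). In particular φ is surjective.
Since φ is surjective, we find the preimage of 28. The inverse of x ↦ x^35 on (ℤ_{53})^× is x ↦ x^3, because 35·3 = 105 = 2·52 + 1 ≡ 1 (mod 52) and x^{52} = 1 for x ≠ 0 (Fermat). So φ⁻¹(28) = 28^3 mod 53.
Repeated squaring mod 53: 28^1 ≡ 28, 28^2 ≡ 28² = 784 ≡ 42. Since 3 = 2 + 1, 28^3 ≡ 42·28: 42·28 = 1176 ≡ 10. So 28^3 ≡ 10 (mod 53).
Hence φ⁻¹(28) = 10.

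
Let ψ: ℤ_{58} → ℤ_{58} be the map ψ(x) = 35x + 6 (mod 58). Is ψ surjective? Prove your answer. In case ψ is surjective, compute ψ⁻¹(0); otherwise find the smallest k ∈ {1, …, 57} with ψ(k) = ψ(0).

28

Recall: ψ is surjective if every y in the codomain equals ψ(x) for some x in the domain.
Since gcd(35, 58) = 1, 35 is invertible modulo 58. Euclid's algorithm: 58 = 1·35 + 23, 35 = 1·23 + 12, 23 = 1·12 + 11, 12 = 1·11 + 1; back-substituting gives 1 = 5·35 − 3·58, so 35⁻¹ ≡ 5 (mod 58).
For any y ∈ ℤ_{58}, x = 5(y − 6) mod 58 satisfies ψ(x) = 35·5(y − 6) + 6 ≡ y (since 35·5 ≡ 1 mod 58). So every y has a preimage.
Hence ψ is surjective.
Since ψ is surjective, we find ψ⁻¹(0): we need 35x ≡ 0 − 6 ≡ 52 (mod 58). Using 35⁻¹ = 5: x ≡ 5·52 = 260 = 4·58 + 28, so x = 28.
Check: ψ(28) = 35·28 + 6 = 986 = 17·58 + 0 ≡ 0 (mod 58).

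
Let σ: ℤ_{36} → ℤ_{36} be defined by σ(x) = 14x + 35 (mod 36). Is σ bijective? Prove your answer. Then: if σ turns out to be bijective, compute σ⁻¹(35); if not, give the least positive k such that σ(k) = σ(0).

18

Recall: σ is injective if σ(u) = σ(v) implies u = v.
We have gcd(14, 36) = 2 > 1. Taking u = 0 and v = 18: σ(0) = 35 and σ(18) = 14·18 + 35 = 287 ≡ 35 (mod 36).
So σ(0) = σ(18) while 0 ≠ 18, therefore σ is not injective, hence not bijective.
Since σ is not bijective, we find the least positive k with σ(k) = σ(0): this means 14k ≡ 0 (mod 36), i.e. 36 ∣ 14k. Since gcd(14, 36) = 2, dividing through by 2 this holds exactly when 18 ∣ 7k, and as gcd(7, 18) = 1, exactly when 18 ∣ k.
The smallest positive such k is 18.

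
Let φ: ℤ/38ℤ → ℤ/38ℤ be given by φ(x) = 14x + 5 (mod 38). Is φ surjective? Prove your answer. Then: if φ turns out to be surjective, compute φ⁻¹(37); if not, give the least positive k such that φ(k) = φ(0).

Recall that surjectivity means every element of the codomain has a preimage under φ.
Since gcd(14, 38) = 2, we have 14x ≡ 0 (mod 2) for all x, so φ(x) ≡ 1 (mod 2).
But 0 ≢ 1 (mod 2), so 0 ∈ ℤ/38ℤ has no preimage. So φ is not surjective.
Since φ is not surjective, we find the least positive k with φ(k) = φ(0): this means 14k ≡ 0 (mod 38), i.e. 38 ∣ 14k. Since gcd(14, 38) = 2, dividing through by 2 this holds exactly when 19 ∣ 7k, and as gcd(7, 19) = 1, exactly when 19 ∣ k.
The smallest positive such k is 19.

19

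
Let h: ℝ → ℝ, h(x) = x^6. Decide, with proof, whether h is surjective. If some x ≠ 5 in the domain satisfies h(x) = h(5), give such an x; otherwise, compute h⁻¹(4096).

-5

Since 6 is even, x^6 ≥ 0 for all x ∈ ℝ, so −1 ∈ ℝ has no preimage. So h is not surjective.
For the follow-up, such an x exists: taking x = −5 ∈ ℝ gives h(−5) = 15625 = h(5) with −5 ≠ 5.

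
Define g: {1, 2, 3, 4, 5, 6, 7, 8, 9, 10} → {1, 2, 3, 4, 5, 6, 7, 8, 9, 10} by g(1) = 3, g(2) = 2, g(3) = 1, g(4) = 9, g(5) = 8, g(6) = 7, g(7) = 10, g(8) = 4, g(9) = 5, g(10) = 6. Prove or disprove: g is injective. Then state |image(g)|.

10

The values g(1), …, g(10) are 3, 2, 1, 9, 8, 7, 10, 4, 5, 6 — all distinct.
So g(a) = g(b) only when a = b, and g is injective.
The image of g is {1, 2, 3, 4, 5, 6, 7, 8, 9, 10}, which has 10 elements.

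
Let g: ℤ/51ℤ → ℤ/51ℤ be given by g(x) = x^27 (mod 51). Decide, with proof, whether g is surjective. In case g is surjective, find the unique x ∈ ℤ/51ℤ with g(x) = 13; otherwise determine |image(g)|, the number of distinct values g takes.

4

Computing x^27 mod 51 for each x (by repeated squaring, reducing mod 51 at every step), the values g(0), g(1), …, g(50) are: 0, 1, 8, 24, 13, 11, 39, 31, 2, 15, 37, 29, 6, 4, 44, 9, 16, 17, 18, 25, 41, 30, 28, 5, 48, 19, 32, 3, 46, 23, 21, 10, 26, 33, 34, 35, 42, 7, 47, 45, 22, 14, 36, 49, 20, 12, 40, 38, 27, 43, 50.
Every element of ℤ/51ℤ appears exactly once in this list, so g is a bijection, and in particular surjective.
Since g is surjective, we read off the preimage of 13 from the same table: g(4) = 13, so g⁻¹(13) = 4.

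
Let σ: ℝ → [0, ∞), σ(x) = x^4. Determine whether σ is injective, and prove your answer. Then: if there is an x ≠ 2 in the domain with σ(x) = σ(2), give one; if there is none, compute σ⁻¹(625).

-2

σ(2) = 16 = (−2)^4 = σ(−2) (since 4 is even), with 2 ≠ −2. So σ is not injective.
For the follow-up, such an x exists: taking x = −2 ∈ ℝ gives σ(−2) = 16 = σ(2) with −2 ≠ 2.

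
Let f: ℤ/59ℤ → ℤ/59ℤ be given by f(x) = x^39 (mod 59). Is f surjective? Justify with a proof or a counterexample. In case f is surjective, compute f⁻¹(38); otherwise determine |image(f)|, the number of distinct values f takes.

Since 59 is prime, the nonzero elements of ℤ/59ℤ form a cyclic group of order 58.
As gcd(39, 58) = 1, raising to the 39th power is a bijection on this group: if a^39 ≡ b^39 then (ab^{−1})^39 = 1, and the only element of order dividing gcd(39, 58) = 1 is 1, so a = b.
With f(0) = 0 this makes f injective on all of ℤ/59ℤ, hence bijective (finite equal-size domain and codomain). In particular f is surjective.
Since f is surjective, we find the preimage of 38. The inverse of x ↦ x^39 on (ℤ/59ℤ)^× is x ↦ x^3, because 39·3 = 117 = 2·58 + 1 ≡ 1 (mod 58) and x^{58} = 1 for x ≠ 0 (Fermat). So f⁻¹(38) = 38^3 mod 59.
Repeated squaring mod 59: 38^1 ≡ 38, 38^2 ≡ 38² = 1444 ≡ 28. Since 3 = 2 + 1, 38^3 ≡ 28·38: 28·38 = 1064 ≡ 2. So 38^3 ≡ 2 (mod 59).
Hence f⁻¹(38) = 2.

2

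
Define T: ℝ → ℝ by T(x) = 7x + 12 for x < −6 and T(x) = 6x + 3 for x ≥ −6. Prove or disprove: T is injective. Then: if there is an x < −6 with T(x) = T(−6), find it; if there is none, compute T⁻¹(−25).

-45/7

Both pieces are strictly increasing (slopes 7 and 6), so each is injective on its own interval.
The left piece maps (−∞, −6) onto (−∞, −30); the right piece maps [−6, ∞) onto [−33, ∞).
These images overlap. In particular T(−6) = −33 (right piece), and solving 7x + 12 = −33 on the left piece gives x = −45/7 < −6.
So T(−45/7) = T(−6) with −45/7 ≠ −6, and T is not injective. This x = −45/7 is the requested value below −6.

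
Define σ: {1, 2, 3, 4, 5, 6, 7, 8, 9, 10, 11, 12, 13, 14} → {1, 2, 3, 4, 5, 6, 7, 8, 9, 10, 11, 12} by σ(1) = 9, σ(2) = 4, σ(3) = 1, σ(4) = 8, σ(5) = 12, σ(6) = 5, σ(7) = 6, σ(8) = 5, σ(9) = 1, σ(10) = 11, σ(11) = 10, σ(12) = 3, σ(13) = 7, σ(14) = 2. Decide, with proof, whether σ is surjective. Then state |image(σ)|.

Every element of the codomain has a preimage: 1 = σ(3), 2 = σ(14), 3 = σ(12), 4 = σ(2), 5 = σ(6), 6 = σ(7), 7 = σ(13), 8 = σ(4), 9 = σ(1), 10 = σ(11), 11 = σ(10), 12 = σ(5).
So σ is surjective.
The image of σ is {1, 2, 3, 4, 5, 6, 7, 8, 9, 10, 11, 12}, which has 12 elements.

12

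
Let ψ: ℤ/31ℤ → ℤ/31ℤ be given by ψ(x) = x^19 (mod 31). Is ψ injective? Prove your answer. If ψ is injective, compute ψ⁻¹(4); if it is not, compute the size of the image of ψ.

8

Since 31 is prime, the nonzero elements of ℤ/31ℤ form a cyclic group of order 30.
As gcd(19, 30) = 1, raising to the 19th power is a bijection on this group: if x_1^19 ≡ x_2^19 then (x_1x_2^{−1})^19 = 1, and the only element of order dividing gcd(19, 30) = 1 is 1, so x_1 = x_2.
With ψ(0) = 0 this makes ψ injective on all of ℤ/31ℤ, hence bijective (finite equal-size domain and codomain). In particular ψ is injective.
Since ψ is injective, we find the preimage of 4. The inverse of x ↦ x^19 on (ℤ/31ℤ)^× is x ↦ x^19, because 19·19 = 361 = 12·30 + 1 ≡ 1 (mod 30) and x^{30} = 1 for x ≠ 0 (Fermat). So ψ⁻¹(4) = 4^19 mod 31.
Repeated squaring mod 31: 4^1 ≡ 4, 4^2 ≡ 4² = 16, 4^4 ≡ 16² = 256 ≡ 8, 4^8 ≡ 8² = 64 ≡ 2, 4^16 ≡ 2² = 4. Since 19 = 16 + 2 + 1, 4^19 ≡ 4·16·4: 4·16 = 64 ≡ 2, then 2·4 = 8. So 4^19 ≡ 8 (mod 31).
Hence ψ⁻¹(4) = 8.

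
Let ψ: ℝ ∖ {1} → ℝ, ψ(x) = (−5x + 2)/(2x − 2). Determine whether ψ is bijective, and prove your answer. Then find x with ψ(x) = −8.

If ψ(x) = −5/2, cross-multiplying gives 2(−5x + 2) = −5(2x − 2), which simplifies to 4 = 10 — false.  So −5/2 has no preimage and ψ is not surjective.
Thus ψ is not bijective.
Solving ψ(x) = −8: cross-multiplying gives −5x + 2 = −8(2x − 2), which rearranges to 11x = 14, so x = 14/11.

14/11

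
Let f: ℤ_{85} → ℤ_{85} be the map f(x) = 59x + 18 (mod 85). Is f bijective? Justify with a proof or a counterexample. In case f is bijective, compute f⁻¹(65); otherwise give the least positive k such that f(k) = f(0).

Recall that f is injective when f(u) = f(v) forces u = v.
Suppose f(u) = f(v) in ℤ_{85}. Then 59u + 18 ≡ 59v + 18 (mod 85), hence 59(u − v) ≡ 0 (mod 85).
Since gcd(59, 85) = 1, 59 is invertible modulo 85, therefore u − v ≡ 0 (mod 85), i.e. u = v.
We now compute 59⁻¹ mod 85 explicitly. Euclid's algorithm: 85 = 1·59 + 26, 59 = 2·26 + 7, 26 = 3·7 + 5, 7 = 1·5 + 2, 5 = 2·2 + 1; back-substituting gives 1 = 49·59 − 34·85, so 59⁻¹ ≡ 49 (mod 85).
For any y ∈ ℤ_{85}, x = 49(y − 18) mod 85 satisfies f(x) = 59·49(y − 18) + 18 ≡ y (since 59·49 ≡ 1 mod 85). So every y has a preimage.
Therefore f is bijective.
Since f is bijective, we find f⁻¹(65): we need 59x ≡ 65 − 18 ≡ 47 (mod 85). Using 59⁻¹ = 49: x ≡ 49·47 = 2303 = 27·85 + 8, so x = 8.
Check: f(8) = 59·8 + 18 = 490 = 5·85 + 65 ≡ 65 (mod 85).

8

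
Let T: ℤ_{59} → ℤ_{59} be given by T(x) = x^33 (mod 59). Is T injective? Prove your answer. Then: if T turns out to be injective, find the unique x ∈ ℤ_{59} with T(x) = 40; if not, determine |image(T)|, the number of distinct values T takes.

Since 59 is prime, the nonzero elements of ℤ_{59} form a cyclic group of order 58.
As gcd(33, 58) = 1, raising to the 33rd power is a bijection on this group: if s^33 ≡ t^33 then (st^{−1})^33 = 1, and the only element of order dividing gcd(33, 58) = 1 is 1, so s = t.
With T(0) = 0 this makes T injective on all of ℤ_{59}, hence bijective (finite equal-size domain and codomain). In particular T is injective.
Since T is injective, we find the preimage of 40. The inverse of x ↦ x^33 on (ℤ_{59})^× is x ↦ x^51, because 33·51 = 1683 = 29·58 + 1 ≡ 1 (mod 58) and x^{58} = 1 for x ≠ 0 (Fermat). So T⁻¹(40) = 40^51 mod 59.
Repeated squaring mod 59: 40^1 ≡ 40, 40^2 ≡ 40² = 1600 ≡ 7, 40^4 ≡ 7² = 49, 40^8 ≡ 49² = 2401 ≡ 41, 40^16 ≡ 41² = 1681 ≡ 29, 40^32 ≡ 29² = 841 ≡ 15. Since 51 = 32 + 16 + 2 + 1, 40^51 ≡ 15·29·7·40: 15·29 = 435 ≡ 22, then 22·7 = 154 ≡ 36, then 36·40 = 1440 ≡ 24. So 40^51 ≡ 24 (mod 59).
Hence T⁻¹(40) = 24.

24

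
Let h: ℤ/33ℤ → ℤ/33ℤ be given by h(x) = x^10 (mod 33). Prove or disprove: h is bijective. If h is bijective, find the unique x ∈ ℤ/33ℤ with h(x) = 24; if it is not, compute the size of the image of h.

h(1) = 1^10 = 1.
h(2): Repeated squaring mod 33: 2^1 ≡ 2, 2^2 ≡ 2² = 4, 2^4 ≡ 4² = 16, 2^8 ≡ 16² = 256 ≡ 25. Since 10 = 8 + 2, 2^10 ≡ 25·4: 25·4 = 100 ≡ 1. So 2^10 ≡ 1 (mod 33).
So h(1) = h(2) = 1 while 1 ≠ 2, therefore h is not injective, hence not bijective.
Since h is not bijective, we determine |image(h)|. Computing x^10 mod 33 for each x (by repeated squaring, reducing mod 33 at every step), the values h(0), h(1), …, h(32) are: 0, 1, 1, 12, 1, 1, 12, 1, 1, 12, 1, 22, 12, 1, 1, 12, 1, 1, 12, 1, 1, 12, 22, 1, 12, 1, 1, 12, 1, 1, 12, 1, 1.
The distinct values are {0, 1, 12, 22}; there are 4 of them.

4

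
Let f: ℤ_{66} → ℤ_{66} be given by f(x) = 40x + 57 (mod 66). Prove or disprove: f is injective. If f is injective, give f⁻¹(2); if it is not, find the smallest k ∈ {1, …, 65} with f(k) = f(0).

We have gcd(40, 66) = 2 > 1. Taking u = 0 and v = 33: f(0) = 57 and f(33) = 40·33 + 57 = 1377 ≡ 57 (mod 66).
So f(0) = f(33) while 0 ≠ 33, thus f is not injective.
Since f is not injective, we find the least positive k with f(k) = f(0): this means 40k ≡ 0 (mod 66), i.e. 66 ∣ 40k. Since gcd(40, 66) = 2, dividing through by 2 this holds exactly when 33 ∣ 20k, and as gcd(20, 33) = 1, exactly when 33 ∣ k.
The smallest positive such k is 33.

33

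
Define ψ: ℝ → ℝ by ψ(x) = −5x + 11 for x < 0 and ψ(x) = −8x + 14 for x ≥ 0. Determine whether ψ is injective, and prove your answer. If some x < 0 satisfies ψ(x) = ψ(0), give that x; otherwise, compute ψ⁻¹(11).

-3/5

Both pieces are strictly decreasing (slopes −5 and −8), so each is injective on its own interval.
The left piece maps (−∞, 0) onto (11, ∞); the right piece maps [0, ∞) onto (−∞, 14].
These images overlap. In particular ψ(0) = 14 (right piece), and solving −5x + 11 = 14 on the left piece gives x = −3/5 < 0.
So ψ(−3/5) = ψ(0) with −3/5 ≠ 0, and ψ is not injective. This x = −3/5 is the requested value below 0.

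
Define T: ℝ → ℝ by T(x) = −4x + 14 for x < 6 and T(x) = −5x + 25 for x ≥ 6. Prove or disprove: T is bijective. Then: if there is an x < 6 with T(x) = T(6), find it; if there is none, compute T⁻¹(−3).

Both pieces are strictly decreasing (slopes −4 and −5), so each is injective on its own interval.
The left piece maps (−∞, 6) onto (−10, ∞); the right piece maps [6, ∞) onto (−∞, −5].
These images overlap. In particular T(6) = −5 (right piece), and solving −4x + 14 = −5 on the left piece gives x = 19/4 < 6.
So T(19/4) = T(6) with 19/4 ≠ 6, and T is not injective, hence not bijective. This x = 19/4 is the requested value below 6.

19/4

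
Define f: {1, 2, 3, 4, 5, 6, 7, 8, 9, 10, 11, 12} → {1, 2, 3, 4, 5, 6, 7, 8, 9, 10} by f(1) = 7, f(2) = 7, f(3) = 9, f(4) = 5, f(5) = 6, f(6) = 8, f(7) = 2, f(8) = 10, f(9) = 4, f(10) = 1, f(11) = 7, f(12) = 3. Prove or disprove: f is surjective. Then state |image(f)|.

Every element of the codomain has a preimage: 1 = f(10), 2 = f(7), 3 = f(12), 4 = f(9), 5 = f(4), 6 = f(5), 7 = f(1), 8 = f(6), 9 = f(3), 10 = f(8).
Thus f is surjective.
The image of f is {1, 2, 3, 4, 5, 6, 7, 8, 9, 10}, which has 10 elements.

10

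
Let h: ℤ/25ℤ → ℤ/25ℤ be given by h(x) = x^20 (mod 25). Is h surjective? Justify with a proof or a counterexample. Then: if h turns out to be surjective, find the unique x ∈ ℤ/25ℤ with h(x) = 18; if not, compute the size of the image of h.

2

h(1) = 1^20 = 1.
h(2): Repeated squaring mod 25: 2^1 ≡ 2, 2^2 ≡ 2² = 4, 2^4 ≡ 4² = 16, 2^8 ≡ 16² = 256 ≡ 6, 2^16 ≡ 6² = 36 ≡ 11. Since 20 = 16 + 4, 2^20 ≡ 11·16: 11·16 = 176 ≡ 1. So 2^20 ≡ 1 (mod 25).
So h(1) = h(2) = 1 while 1 ≠ 2, thus h is not injective.
A non-injective map from the 25-element set ℤ/25ℤ to itself takes at most 24 distinct values, so it cannot be surjective. Hence h is not surjective.
Since h is not surjective, we determine |image(h)|. Computing x^20 mod 25 for each x (by repeated squaring, reducing mod 25 at every step), the values h(0), h(1), …, h(24) are: 0, 1, 1, 1, 1, 0, 1, 1, 1, 1, 0, 1, 1, 1, 1, 0, 1, 1, 1, 1, 0, 1, 1, 1, 1.
The distinct values are {0, 1}; there are 2 of them.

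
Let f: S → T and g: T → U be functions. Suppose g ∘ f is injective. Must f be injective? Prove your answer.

Suppose f(s) = f(t). Applying g: (g ∘ f)(s) = (g ∘ f)(t). Since g ∘ f is injective, s = t. So f is injective.

injective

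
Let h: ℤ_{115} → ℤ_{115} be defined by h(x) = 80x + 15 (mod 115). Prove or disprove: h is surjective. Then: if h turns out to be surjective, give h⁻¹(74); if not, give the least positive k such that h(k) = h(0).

Recall that h is surjective if every y in the codomain equals h(x) for some x in the domain.
Since gcd(80, 115) = 5, we have 80x ≡ 0 (mod 5) for all x, so h(x) ≡ 0 (mod 5).
But 1 ≢ 0 (mod 5), so 1 ∈ ℤ_{115} has no preimage. Thus h is not surjective.
Since h is not surjective, we find the least positive k with h(k) = h(0): this means 80k ≡ 0 (mod 115), i.e. 115 ∣ 80k. Since gcd(80, 115) = 5, dividing through by 5 this holds exactly when 23 ∣ 16k, and as gcd(16, 23) = 1, exactly when 23 ∣ k.
The smallest positive such k is 23.

23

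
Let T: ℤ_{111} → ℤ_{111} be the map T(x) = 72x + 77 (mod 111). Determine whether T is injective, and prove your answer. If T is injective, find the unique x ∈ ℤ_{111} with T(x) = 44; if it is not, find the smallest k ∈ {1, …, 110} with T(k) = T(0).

37

We have gcd(72, 111) = 3 > 1. Taking s = 0 and t = 37: T(0) = 77 and T(37) = 72·37 + 77 = 2741 ≡ 77 (mod 111).
So T(0) = T(37) while 0 ≠ 37, hence T is not injective.
Since T is not injective, we find the least positive k with T(k) = T(0): this means 72k ≡ 0 (mod 111), i.e. 111 ∣ 72k. Since gcd(72, 111) = 3, dividing through by 3 this holds exactly when 37 ∣ 24k, and as gcd(24, 37) = 1, exactly when 37 ∣ k.
The smallest positive such k is 37.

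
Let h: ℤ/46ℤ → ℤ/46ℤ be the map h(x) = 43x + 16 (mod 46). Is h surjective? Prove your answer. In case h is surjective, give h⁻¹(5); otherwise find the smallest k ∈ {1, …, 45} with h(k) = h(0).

19

By definition, h is surjective if every y in the codomain equals h(x) for some x in the domain.
Since gcd(43, 46) = 1, 43 is invertible modulo 46. Euclid's algorithm: 46 = 1·43 + 3, 43 = 14·3 + 1; back-substituting gives 1 = 15·43 − 14·46, so 43⁻¹ ≡ 15 (mod 46).
For any y ∈ ℤ/46ℤ, x = 15(y − 16) mod 46 satisfies h(x) = 43·15(y − 16) + 16 ≡ y (since 43·15 ≡ 1 mod 46). So every y has a preimage.
Therefore h is surjective.
Since h is surjective, we find h⁻¹(5): we need 43x ≡ 5 − 16 ≡ 35 (mod 46). Using 43⁻¹ = 15: x ≡ 15·35 = 525 = 11·46 + 19, so x = 19.
Check: h(19) = 43·19 + 16 = 833 = 18·46 + 5 ≡ 5 (mod 46).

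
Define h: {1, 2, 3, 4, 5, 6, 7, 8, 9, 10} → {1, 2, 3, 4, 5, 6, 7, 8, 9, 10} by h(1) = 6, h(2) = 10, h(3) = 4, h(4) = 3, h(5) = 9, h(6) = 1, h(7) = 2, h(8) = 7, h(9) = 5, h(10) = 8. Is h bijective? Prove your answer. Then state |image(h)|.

The values 6, 10, 4, 3, 9, 1, 2, 7, 5, 8 are a permutation of {1, 2, 3, 4, 5, 6, 7, 8, 9, 10}: each element appears exactly once.
So h is injective and surjective, hence bijective.
The image of h is {1, 2, 3, 4, 5, 6, 7, 8, 9, 10}, which has 10 elements.

10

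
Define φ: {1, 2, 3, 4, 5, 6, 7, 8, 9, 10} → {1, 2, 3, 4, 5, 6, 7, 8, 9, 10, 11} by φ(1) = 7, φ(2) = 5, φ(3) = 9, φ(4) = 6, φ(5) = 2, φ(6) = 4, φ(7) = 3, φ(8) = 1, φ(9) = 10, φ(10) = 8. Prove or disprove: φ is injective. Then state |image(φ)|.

10

The values φ(1), …, φ(10) are 7, 5, 9, 6, 2, 4, 3, 1, 10, 8 — all distinct.
So φ(x_1) = φ(x_2) only when x_1 = x_2, and φ is injective.
The image of φ is {1, 2, 3, 4, 5, 6, 7, 8, 9, 10}, which has 10 elements.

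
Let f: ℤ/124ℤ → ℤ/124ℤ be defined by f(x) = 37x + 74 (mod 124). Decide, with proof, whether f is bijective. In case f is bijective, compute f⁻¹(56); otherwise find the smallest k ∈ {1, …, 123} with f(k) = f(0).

90

Recall that injectivity means: for all x_1, x_2 in the domain, f(x_1) = f(x_2) implies x_1 = x_2.
If f(x_1) = f(x_2), then 37x_1 ≡ 37x_2 (mod 124). Because gcd(37, 124) = 1, we may cancel 37 to get x_1 ≡ x_2 (mod 124).
We now compute 37⁻¹ mod 124 explicitly. Euclid's algorithm: 124 = 3·37 + 13, 37 = 2·13 + 11, 13 = 1·11 + 2, 11 = 5·2 + 1; back-substituting gives 1 = 57·37 − 17·124, so 37⁻¹ ≡ 57 (mod 124).
Then y ↦ 57(y − 74) is a two-sided inverse to f, so every y ∈ ℤ/124ℤ has a preimage.
So f is bijective.
Since f is bijective, we compute f⁻¹(56): solve 37x + 74 ≡ 56 (mod 124), i.e. 37x ≡ 106 (mod 124).
Multiplying by 37⁻¹ = 57 gives x ≡ 57·106 = 6042 = 48·124 + 90 ≡ 90 (mod 124).
Check: f(90) = 37·90 + 74 = 3404 = 27·124 + 56 ≡ 56 (mod 124).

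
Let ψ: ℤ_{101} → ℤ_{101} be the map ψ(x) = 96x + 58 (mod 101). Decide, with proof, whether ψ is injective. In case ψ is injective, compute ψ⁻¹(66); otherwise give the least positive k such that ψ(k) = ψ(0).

If ψ(s) = ψ(t), then 96s ≡ 96t (mod 101). Because gcd(96, 101) = 1, we may cancel 96 to get s ≡ t (mod 101).
Thus ψ is injective.
We now compute 96⁻¹ mod 101 explicitly. Euclid's algorithm: 101 = 1·96 + 5, 96 = 19·5 + 1; back-substituting gives 1 = 20·96 − 19·101, so 96⁻¹ ≡ 20 (mod 101).
Since ψ is injective, we compute ψ⁻¹(66): solve 96x + 58 ≡ 66 (mod 101), i.e. 96x ≡ 8 (mod 101).
Multiplying by 96⁻¹ = 20 gives x ≡ 20·8 = 160 = 1·101 + 59 ≡ 59 (mod 101).
Check: ψ(59) = 96·59 + 58 = 5722 = 56·101 + 66 ≡ 66 (mod 101).

59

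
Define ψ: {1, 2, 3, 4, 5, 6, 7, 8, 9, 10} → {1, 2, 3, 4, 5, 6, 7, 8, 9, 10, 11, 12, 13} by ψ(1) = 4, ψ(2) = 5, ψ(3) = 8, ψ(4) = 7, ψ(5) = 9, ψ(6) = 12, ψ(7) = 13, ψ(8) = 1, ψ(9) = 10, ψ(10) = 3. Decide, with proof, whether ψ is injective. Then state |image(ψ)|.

The values ψ(1), …, ψ(10) are 4, 5, 8, 7, 9, 12, 13, 1, 10, 3 — all distinct.
So ψ(u) = ψ(v) only when u = v, and ψ is injective.
The image of ψ is {1, 3, 4, 5, 7, 8, 9, 10, 12, 13}, which has 10 elements.

10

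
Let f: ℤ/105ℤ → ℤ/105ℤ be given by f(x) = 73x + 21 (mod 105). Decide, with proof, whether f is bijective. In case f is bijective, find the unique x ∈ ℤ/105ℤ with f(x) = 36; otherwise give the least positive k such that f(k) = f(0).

If f(s) = f(t), then 73s ≡ 73t (mod 105). Because gcd(73, 105) = 1, we may cancel 73 to get s ≡ t (mod 105).
We now compute 73⁻¹ mod 105 explicitly. Euclid's algorithm: 105 = 1·73 + 32, 73 = 2·32 + 9, 32 = 3·9 + 5, 9 = 1·5 + 4, 5 = 1·4 + 1; back-substituting gives 1 = 82·73 − 57·105, so 73⁻¹ ≡ 82 (mod 105).
For any y ∈ ℤ/105ℤ, x = 82(y − 21) mod 105 satisfies f(x) = 73·82(y − 21) + 21 ≡ y (since 73·82 ≡ 1 mod 105). So every y has a preimage.
So f is bijective.
Since f is bijective, we compute f⁻¹(36): solve 73x + 21 ≡ 36 (mod 105), i.e. 73x ≡ 15 (mod 105).
Multiplying by 73⁻¹ = 82 gives x ≡ 82·15 = 1230 = 11·105 + 75 ≡ 75 (mod 105).
Check: f(75) = 73·75 + 21 = 5496 = 52·105 + 36 ≡ 36 (mod 105).

75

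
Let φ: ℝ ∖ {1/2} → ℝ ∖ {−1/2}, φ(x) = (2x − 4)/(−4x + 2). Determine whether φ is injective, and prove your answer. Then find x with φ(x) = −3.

Suppose φ(x_1) = φ(x_2). Cross-multiplying: (2x_1 − 4)(−4x_2 + 2) = (2x_2 − 4)(−4x_1 + 2).
Expanding both sides and cancelling the symmetric terms leaves −12·(x_1 − x_2) = 0. Since −12 ≠ 0, x_1 = x_2. Hence φ is injective.
Solving φ(x) = −3: cross-multiplying gives 2x − 4 = −3(−4x + 2), which rearranges to −10x = −2, so x = 1/5.

1/5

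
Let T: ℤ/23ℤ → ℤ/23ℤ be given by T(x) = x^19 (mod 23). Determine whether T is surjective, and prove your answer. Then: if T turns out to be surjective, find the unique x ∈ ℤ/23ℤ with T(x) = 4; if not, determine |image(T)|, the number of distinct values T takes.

8

Since 23 is prime, the nonzero elements of ℤ/23ℤ form a cyclic group of order 22.
As gcd(19, 22) = 1, raising to the 19th power is a bijection on this group: if s^19 ≡ t^19 then (st^{−1})^19 = 1, and the only element of order dividing gcd(19, 22) = 1 is 1, so s = t.
With T(0) = 0 this makes T injective on all of ℤ/23ℤ, hence bijective (finite equal-size domain and codomain). In particular T is surjective.
Since T is surjective, we find the preimage of 4. The inverse of x ↦ x^19 on (ℤ/23ℤ)^× is x ↦ x^7, because 19·7 = 133 = 6·22 + 1 ≡ 1 (mod 22) and x^{22} = 1 for x ≠ 0 (Fermat). So T⁻¹(4) = 4^7 mod 23.
Repeated squaring mod 23: 4^1 ≡ 4, 4^2 ≡ 4² = 16, 4^4 ≡ 16² = 256 ≡ 3. Since 7 = 4 + 2 + 1, 4^7 ≡ 3·16·4: 3·16 = 48 ≡ 2, then 2·4 = 8. So 4^7 ≡ 8 (mod 23).
Hence T⁻¹(4) = 8.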